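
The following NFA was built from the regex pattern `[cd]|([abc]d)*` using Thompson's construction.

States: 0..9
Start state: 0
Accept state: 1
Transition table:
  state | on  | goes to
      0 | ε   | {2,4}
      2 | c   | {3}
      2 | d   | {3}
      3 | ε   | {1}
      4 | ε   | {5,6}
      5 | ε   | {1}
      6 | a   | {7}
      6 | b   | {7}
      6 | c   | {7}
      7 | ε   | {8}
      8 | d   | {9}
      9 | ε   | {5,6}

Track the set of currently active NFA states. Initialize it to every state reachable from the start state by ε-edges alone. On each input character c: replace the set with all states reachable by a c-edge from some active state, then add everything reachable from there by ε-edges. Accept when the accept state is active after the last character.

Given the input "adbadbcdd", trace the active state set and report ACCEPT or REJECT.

Answer: REJECT

Trace:
S₀ = ε-closure({0}) = {0,1,2,4,5,6}
'a' @ 1: {7,8}
'd' @ 2: {1,5,6,9}  [accepting]
'b' @ 3: {7,8}
'a' @ 4: {}  — state set empty
rest 'dbcdd' ignored (set empty)
after full input: {}  (accept=1 not in)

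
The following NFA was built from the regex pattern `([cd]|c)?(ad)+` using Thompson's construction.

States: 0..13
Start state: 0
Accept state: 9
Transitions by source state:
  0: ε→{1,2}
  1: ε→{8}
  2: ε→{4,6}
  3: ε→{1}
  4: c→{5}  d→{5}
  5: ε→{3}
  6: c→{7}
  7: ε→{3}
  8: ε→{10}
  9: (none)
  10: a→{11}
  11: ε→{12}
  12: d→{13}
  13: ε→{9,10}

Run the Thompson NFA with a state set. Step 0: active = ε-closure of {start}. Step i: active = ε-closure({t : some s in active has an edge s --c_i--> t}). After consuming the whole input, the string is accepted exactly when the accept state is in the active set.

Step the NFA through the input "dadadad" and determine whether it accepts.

Answer: ACCEPT

Trace:
start: ε-closure({0}) = {0,1,2,4,6,8,10}
'd' @ 1: {1,3,5,8,10}
'a' @ 2: {11,12}
'd' @ 3: {9,10,13}  [accepting]
'a' @ 4: {11,12}
'd' @ 5: {9,10,13}  [accepting]
'a' @ 6: {11,12}
'd' @ 7: {9,10,13}  [accepting]
end set {9,10,13} — state 9 in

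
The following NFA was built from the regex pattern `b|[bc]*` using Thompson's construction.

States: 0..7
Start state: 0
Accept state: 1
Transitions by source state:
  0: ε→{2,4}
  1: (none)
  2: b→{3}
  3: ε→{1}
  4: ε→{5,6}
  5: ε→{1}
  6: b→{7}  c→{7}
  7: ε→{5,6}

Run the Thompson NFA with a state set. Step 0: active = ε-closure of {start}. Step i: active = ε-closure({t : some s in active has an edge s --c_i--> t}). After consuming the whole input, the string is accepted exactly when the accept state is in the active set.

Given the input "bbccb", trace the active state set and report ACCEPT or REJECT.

S₀ = ε-closure({0}) = {0,1,2,4,5,6}
'b' @ 1: {1,3,5,6,7}  (accept∈set)
'b' @ 2: {1,5,6,7}  (accept∈set)
'c' @ 3: {1,5,6,7}  (accept∈set)
'c' @ 4: {1,5,6,7}  (accept∈set)
'b' @ 5: {1,5,6,7}  (accept∈set)
end set {1,5,6,7} — state 1 in

Answer: ACCEPT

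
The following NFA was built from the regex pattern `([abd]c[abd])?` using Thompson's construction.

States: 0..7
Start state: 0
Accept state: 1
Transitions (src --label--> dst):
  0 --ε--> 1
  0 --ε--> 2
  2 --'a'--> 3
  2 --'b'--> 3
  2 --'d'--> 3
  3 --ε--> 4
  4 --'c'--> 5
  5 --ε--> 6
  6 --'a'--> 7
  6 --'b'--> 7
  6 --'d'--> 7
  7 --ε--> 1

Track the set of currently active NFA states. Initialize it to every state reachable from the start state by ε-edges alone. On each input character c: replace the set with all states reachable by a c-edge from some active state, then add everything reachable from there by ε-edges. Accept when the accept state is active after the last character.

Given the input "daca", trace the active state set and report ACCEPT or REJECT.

S₀ = ε-closure({0}) = {0,1,2}
'd' @ 1: {3,4}
'a' @ 2: {}  — dead — no transitions
rest 'ca' ignored (set empty)
after full input: {}  (accept=1 not in)

Answer: REJECT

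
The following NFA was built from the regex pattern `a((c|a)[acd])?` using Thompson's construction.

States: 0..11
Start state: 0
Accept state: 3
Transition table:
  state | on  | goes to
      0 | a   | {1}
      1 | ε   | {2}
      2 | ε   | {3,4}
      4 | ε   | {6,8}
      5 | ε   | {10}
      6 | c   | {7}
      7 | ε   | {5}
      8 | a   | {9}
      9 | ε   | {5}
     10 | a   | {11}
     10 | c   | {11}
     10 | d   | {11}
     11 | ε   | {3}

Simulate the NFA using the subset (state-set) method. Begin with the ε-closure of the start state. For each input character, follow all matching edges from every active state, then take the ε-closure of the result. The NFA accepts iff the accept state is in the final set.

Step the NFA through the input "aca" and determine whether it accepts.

initial (ε-close {0}): {0}
'a' @ 1: {1,2,3,4,6,8}  [accepting]
'c' @ 2: {5,7,10}
'a' @ 3: {3,11}  [accepting]
end set {3,11} — state 3 in

Answer: ACCEPT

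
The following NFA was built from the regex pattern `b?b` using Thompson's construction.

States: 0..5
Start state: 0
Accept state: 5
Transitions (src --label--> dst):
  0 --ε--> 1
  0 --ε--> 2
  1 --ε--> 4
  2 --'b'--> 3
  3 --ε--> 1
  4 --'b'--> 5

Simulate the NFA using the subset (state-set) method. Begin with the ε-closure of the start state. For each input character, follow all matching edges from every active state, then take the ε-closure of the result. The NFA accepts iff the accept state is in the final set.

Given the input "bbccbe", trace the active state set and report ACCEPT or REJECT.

Answer: REJECT

Trace:
initial (ε-close {0}): {0,1,2,4}
'b' @ 1: {1,3,4,5}  ✓accept
'b' @ 2: {5}  ✓accept
'c' @ 3: {}  — state set empty
rest 'cbe' ignored (set empty)
after full input: {}  (accept=5 not in)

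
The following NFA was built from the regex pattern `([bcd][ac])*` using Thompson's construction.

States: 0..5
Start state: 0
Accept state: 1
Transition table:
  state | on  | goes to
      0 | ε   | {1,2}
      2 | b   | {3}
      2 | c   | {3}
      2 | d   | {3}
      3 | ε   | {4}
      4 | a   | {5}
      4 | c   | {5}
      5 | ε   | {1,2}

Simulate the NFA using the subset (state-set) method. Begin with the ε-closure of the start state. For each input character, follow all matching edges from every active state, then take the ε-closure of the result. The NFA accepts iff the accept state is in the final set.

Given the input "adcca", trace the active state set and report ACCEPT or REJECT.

initial (ε-close {0}): {0,1,2}
'a' @ 1: {}  — dead — no transitions
rest 'dcca' ignored (set empty)
end set {} — state 1 not in

Answer: REJECT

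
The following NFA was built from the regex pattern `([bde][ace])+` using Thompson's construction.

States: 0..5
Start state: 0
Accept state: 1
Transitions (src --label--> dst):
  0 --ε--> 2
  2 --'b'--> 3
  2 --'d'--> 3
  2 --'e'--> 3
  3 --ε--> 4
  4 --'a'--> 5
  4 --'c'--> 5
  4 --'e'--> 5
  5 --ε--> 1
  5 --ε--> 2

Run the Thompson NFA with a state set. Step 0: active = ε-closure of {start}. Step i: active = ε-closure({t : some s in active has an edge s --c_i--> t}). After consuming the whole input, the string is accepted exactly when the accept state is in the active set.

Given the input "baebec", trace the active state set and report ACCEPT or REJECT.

S₀ = ε-closure({0}) = {0,2}
'b' @ 1: {3,4}
'a' @ 2: {1,2,5}  (accept∈set)
'e' @ 3: {3,4}
'b' @ 4: {}  — dead — no transitions
rest 'ec' ignored (set empty)
after full input: {}  (accept=1 not in)

Answer: REJECT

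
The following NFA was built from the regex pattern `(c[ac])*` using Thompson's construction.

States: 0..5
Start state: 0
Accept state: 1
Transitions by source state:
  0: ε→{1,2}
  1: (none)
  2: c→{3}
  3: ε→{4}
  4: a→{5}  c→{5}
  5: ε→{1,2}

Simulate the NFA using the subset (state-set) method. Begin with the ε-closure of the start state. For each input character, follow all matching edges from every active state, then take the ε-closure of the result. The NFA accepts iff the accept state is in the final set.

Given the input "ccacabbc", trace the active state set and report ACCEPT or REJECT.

start: ε-closure({0}) = {0,1,2}
'c' @ 1: {3,4}
'c' @ 2: {1,2,5}  [accepting]
'a' @ 3: {}  — no active states
rest 'cabbc' ignored (set empty)
final: {}; accept 1 not in set

Answer: REJECT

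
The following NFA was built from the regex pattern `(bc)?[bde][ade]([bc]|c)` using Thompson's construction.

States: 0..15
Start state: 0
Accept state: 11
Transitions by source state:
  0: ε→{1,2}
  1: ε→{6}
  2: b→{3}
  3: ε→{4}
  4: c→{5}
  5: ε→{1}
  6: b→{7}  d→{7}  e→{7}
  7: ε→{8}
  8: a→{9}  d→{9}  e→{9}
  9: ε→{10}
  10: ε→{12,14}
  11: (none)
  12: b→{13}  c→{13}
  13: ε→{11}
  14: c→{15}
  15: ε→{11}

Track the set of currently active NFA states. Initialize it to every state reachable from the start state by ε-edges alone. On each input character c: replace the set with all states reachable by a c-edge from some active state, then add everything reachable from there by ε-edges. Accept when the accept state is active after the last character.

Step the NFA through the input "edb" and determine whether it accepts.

initial (ε-close {0}): {0,1,2,6}
'e' @ 1: {7,8}
'd' @ 2: {9,10,12,14}
'b' @ 3: {11,13}  ✓accept
end set {11,13} — state 11 in

Answer: ACCEPT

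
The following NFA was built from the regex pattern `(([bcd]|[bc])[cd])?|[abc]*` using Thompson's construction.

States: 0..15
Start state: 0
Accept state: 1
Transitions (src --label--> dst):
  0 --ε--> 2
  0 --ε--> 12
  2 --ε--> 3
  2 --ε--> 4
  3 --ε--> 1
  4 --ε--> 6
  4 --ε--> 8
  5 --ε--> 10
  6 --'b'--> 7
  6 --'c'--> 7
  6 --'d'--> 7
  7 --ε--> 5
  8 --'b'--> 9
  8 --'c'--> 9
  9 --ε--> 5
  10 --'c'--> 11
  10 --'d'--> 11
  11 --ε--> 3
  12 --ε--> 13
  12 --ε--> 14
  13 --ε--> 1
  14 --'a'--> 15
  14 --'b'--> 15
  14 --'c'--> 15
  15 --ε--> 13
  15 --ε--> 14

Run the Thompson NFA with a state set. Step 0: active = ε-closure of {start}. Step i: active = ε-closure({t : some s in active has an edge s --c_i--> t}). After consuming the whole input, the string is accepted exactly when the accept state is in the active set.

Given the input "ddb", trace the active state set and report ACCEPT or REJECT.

Answer: REJECT

Steps:
S₀ = ε-closure({0}) = {0,1,2,3,4,6,8,12,13,14}
'd' @ 1: {5,7,10}
'd' @ 2: {1,3,11}  [accepting]
'b' @ 3: {}  — no active states
end set {} — state 1 not in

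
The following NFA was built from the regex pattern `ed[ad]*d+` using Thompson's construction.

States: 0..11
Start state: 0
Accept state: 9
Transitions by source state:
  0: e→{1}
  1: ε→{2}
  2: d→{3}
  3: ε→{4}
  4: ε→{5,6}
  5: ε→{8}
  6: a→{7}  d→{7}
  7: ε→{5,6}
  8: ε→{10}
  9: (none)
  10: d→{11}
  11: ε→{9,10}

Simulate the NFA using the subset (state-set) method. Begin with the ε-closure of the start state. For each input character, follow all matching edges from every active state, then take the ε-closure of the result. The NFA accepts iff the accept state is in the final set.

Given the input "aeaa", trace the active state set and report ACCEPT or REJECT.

start: ε-closure({0}) = {0}
'a' @ 1: {}  — dead — no transitions
rest 'eaa' ignored (set empty)
final: {}; accept 9 not in set

Answer: REJECT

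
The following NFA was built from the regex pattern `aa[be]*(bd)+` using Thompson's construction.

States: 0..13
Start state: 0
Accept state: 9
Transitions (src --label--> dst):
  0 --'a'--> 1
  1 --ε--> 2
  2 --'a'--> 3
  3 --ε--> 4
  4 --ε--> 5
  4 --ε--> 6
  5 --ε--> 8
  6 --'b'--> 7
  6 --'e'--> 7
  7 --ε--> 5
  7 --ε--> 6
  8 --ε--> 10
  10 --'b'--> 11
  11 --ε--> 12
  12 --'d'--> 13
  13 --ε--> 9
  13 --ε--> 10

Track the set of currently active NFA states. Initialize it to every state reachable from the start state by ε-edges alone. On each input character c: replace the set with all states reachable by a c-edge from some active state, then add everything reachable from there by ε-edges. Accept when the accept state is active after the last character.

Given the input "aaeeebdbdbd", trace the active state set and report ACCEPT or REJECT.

initial (ε-close {0}): {0}
'a' @ 1: {1,2}
'a' @ 2: {3,4,5,6,8,10}
'e' @ 3: {5,6,7,8,10}
'e' @ 4: {5,6,7,8,10}
'e' @ 5: {5,6,7,8,10}
'b' @ 6: {5,6,7,8,10,11,12}
'd' @ 7: {9,10,13}  (accept∈set)
'b' @ 8: {11,12}
'd' @ 9: {9,10,13}  (accept∈set)
'b' @ 10: {11,12}
'd' @ 11: {9,10,13}  (accept∈set)
after full input: {9,10,13}  (accept=9 in)

Answer: ACCEPT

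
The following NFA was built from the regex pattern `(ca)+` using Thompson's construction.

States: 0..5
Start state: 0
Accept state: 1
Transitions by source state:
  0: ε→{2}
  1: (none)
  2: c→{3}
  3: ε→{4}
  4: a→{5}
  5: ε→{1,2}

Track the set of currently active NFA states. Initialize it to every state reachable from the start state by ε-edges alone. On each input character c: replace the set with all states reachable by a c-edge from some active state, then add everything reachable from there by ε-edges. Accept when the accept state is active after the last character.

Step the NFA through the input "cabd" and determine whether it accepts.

Answer: REJECT

Derivation:
start: ε-closure({0}) = {0,2}
'c' @ 1: {3,4}
'a' @ 2: {1,2,5}  (accept∈set)
'b' @ 3: {}  — dead — no transitions
rest 'd' ignored (set empty)
final: {}; accept 1 not in set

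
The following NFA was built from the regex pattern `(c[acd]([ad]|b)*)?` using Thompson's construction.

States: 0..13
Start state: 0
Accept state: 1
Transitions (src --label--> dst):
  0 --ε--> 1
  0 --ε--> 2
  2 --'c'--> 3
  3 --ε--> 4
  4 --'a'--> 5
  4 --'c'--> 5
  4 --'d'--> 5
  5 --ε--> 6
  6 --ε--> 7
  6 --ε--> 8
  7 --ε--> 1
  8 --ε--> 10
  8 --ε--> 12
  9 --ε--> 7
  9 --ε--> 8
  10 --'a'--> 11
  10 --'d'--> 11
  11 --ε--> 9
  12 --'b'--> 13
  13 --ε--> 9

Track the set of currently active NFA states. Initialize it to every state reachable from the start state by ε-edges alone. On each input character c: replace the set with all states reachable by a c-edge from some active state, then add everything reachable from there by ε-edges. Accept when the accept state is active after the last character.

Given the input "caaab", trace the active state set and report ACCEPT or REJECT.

Answer: ACCEPT

Steps:
S₀ = ε-closure({0}) = {0,1,2}
'c' @ 1: {3,4}
'a' @ 2: {1,5,6,7,8,10,12}  ✓accept
'a' @ 3: {1,7,8,9,10,11,12}  ✓accept
'a' @ 4: {1,7,8,9,10,11,12}  ✓accept
'b' @ 5: {1,7,8,9,10,12,13}  ✓accept
after full input: {1,7,8,9,10,12,13}  (accept=1 in)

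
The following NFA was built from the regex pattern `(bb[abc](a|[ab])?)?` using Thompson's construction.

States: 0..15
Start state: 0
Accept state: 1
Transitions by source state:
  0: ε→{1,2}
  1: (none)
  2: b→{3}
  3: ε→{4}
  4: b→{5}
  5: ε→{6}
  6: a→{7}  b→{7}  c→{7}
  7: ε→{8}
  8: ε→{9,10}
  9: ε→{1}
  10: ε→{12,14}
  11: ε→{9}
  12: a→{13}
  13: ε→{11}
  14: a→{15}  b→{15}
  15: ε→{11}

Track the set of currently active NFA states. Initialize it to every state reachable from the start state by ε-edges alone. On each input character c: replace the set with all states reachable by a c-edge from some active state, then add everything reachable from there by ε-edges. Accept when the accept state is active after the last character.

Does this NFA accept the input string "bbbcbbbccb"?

start: ε-closure({0}) = {0,1,2}
'b' @ 1: {3,4}
'b' @ 2: {5,6}
'b' @ 3: {1,7,8,9,10,12,14}  (accept∈set)
'c' @ 4: {}  — dead — no transitions
rest 'bbbccb' ignored (set empty)
end set {} — state 1 not in

Answer: REJECT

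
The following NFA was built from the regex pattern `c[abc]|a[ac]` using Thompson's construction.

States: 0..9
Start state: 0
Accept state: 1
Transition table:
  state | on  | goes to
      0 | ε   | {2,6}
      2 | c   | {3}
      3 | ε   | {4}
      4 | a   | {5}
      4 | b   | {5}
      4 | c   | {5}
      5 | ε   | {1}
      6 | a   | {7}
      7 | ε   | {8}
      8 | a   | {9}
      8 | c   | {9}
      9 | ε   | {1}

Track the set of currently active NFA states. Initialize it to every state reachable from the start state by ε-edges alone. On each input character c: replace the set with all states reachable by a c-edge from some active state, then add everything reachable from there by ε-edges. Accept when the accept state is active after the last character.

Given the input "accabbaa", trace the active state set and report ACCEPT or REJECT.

initial (ε-close {0}): {0,2,6}
'a' @ 1: {7,8}
'c' @ 2: {1,9}  ✓accept
'c' @ 3: {}  — no active states
rest 'abbaa' ignored (set empty)
final: {}; accept 1 not in set

Answer: REJECT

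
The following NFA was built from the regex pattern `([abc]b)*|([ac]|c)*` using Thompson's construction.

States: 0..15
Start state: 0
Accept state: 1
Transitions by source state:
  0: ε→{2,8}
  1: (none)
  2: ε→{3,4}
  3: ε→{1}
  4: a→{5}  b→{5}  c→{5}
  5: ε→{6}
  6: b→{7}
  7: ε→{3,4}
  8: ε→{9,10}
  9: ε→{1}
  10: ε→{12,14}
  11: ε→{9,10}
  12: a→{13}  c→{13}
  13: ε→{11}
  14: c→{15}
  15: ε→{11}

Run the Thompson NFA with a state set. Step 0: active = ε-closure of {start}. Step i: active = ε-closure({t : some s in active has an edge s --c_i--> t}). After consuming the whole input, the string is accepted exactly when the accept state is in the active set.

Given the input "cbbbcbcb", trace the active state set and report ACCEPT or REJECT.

Answer: ACCEPT

Steps:
initial (ε-close {0}): {0,1,2,3,4,8,9,10,12,14}
'c' @ 1: {1,5,6,9,10,11,12,13,14,15}  [accepting]
'b' @ 2: {1,3,4,7}  [accepting]
'b' @ 3: {5,6}
'b' @ 4: {1,3,4,7}  [accepting]
'c' @ 5: {5,6}
'b' @ 6: {1,3,4,7}  [accepting]
'c' @ 7: {5,6}
'b' @ 8: {1,3,4,7}  [accepting]
final: {1,3,4,7}; accept 1 in set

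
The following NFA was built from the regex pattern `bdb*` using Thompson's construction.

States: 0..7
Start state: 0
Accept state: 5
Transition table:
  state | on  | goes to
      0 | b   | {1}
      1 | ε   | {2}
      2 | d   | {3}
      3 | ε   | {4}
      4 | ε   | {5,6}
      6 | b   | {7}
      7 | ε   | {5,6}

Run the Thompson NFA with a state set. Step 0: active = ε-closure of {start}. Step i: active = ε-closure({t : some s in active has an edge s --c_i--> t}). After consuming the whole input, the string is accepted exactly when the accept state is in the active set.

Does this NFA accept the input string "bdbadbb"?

Answer: REJECT

Trace:
S₀ = ε-closure({0}) = {0}
'b' @ 1: {1,2}
'd' @ 2: {3,4,5,6}  (accept∈set)
'b' @ 3: {5,6,7}  (accept∈set)
'a' @ 4: {}  — dead — no transitions
rest 'dbb' ignored (set empty)
after full input: {}  (accept=5 not in)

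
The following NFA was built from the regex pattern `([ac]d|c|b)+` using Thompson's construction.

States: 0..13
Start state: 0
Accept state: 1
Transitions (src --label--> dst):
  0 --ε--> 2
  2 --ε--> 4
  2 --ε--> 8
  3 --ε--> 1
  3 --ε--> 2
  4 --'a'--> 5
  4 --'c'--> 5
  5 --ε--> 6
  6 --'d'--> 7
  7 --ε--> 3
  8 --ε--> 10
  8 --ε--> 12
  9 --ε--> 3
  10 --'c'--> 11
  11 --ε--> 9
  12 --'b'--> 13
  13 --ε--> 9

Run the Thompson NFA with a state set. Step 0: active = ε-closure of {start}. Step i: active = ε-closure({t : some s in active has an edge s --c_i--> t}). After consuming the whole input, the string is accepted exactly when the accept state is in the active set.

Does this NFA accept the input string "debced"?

S₀ = ε-closure({0}) = {0,2,4,8,10,12}
'd' @ 1: {}  — no active states
rest 'ebced' ignored (set empty)
after full input: {}  (accept=1 not in)

Answer: REJECT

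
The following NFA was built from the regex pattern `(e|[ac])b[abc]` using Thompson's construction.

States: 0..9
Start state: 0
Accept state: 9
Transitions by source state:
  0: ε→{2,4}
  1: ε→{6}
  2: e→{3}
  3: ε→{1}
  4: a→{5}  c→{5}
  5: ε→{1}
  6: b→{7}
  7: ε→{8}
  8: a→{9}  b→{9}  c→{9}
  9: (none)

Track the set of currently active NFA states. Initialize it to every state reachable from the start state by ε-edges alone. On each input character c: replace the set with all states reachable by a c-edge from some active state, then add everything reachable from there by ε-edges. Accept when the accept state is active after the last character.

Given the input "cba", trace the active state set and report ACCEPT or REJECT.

Answer: ACCEPT

Trace:
initial (ε-close {0}): {0,2,4}
'c' @ 1: {1,5,6}
'b' @ 2: {7,8}
'a' @ 3: {9}  (accept∈set)
after full input: {9}  (accept=9 in)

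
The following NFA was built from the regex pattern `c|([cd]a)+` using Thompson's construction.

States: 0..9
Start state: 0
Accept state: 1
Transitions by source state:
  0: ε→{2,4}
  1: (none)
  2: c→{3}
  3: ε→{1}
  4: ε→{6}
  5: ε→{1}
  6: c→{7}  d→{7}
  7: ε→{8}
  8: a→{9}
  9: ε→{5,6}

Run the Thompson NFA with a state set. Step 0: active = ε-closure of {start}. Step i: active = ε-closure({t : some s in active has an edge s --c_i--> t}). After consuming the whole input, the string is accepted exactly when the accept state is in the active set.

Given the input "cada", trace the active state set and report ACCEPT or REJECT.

initial (ε-close {0}): {0,2,4,6}
'c' @ 1: {1,3,7,8}  ✓accept
'a' @ 2: {1,5,6,9}  ✓accept
'd' @ 3: {7,8}
'a' @ 4: {1,5,6,9}  ✓accept
final: {1,5,6,9}; accept 1 in set

Answer: ACCEPT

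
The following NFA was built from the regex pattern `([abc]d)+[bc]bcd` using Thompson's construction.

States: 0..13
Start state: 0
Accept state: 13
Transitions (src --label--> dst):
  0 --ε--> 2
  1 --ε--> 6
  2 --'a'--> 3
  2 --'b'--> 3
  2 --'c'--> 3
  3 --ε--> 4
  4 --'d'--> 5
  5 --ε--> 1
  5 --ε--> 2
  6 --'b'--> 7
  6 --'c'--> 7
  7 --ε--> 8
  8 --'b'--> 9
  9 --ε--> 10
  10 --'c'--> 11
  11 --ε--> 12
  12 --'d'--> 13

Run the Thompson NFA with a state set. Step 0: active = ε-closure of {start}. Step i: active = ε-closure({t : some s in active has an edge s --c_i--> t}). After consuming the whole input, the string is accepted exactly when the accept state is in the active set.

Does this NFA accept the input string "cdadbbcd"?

initial (ε-close {0}): {0,2}
'c' @ 1: {3,4}
'd' @ 2: {1,2,5,6}
'a' @ 3: {3,4}
'd' @ 4: {1,2,5,6}
'b' @ 5: {3,4,7,8}
'b' @ 6: {9,10}
'c' @ 7: {11,12}
'd' @ 8: {13}  [accepting]
final: {13}; accept 13 in set

Answer: ACCEPT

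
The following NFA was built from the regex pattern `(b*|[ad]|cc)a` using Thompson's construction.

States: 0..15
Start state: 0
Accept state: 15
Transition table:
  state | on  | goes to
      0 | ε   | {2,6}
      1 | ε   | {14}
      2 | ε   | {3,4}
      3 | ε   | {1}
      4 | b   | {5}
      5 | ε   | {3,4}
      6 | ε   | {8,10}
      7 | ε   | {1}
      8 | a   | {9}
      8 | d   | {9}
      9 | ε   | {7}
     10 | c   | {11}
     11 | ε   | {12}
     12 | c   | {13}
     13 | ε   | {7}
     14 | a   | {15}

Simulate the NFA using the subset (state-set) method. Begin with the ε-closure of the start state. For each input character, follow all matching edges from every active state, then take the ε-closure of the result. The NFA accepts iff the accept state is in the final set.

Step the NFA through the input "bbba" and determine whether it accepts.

start: ε-closure({0}) = {0,1,2,3,4,6,8,10,14}
'b' @ 1: {1,3,4,5,14}
'b' @ 2: {1,3,4,5,14}
'b' @ 3: {1,3,4,5,14}
'a' @ 4: {15}  ✓accept
final: {15}; accept 15 in set

Answer: ACCEPT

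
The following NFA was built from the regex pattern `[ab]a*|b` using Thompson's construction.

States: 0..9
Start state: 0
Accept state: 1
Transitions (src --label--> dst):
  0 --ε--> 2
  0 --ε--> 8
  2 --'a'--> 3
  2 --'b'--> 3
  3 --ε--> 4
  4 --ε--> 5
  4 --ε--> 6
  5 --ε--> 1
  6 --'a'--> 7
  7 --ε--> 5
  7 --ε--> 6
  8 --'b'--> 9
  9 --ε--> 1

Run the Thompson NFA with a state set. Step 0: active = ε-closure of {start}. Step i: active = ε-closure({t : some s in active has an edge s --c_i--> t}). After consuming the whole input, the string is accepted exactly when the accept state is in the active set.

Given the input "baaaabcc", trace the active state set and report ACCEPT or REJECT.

S₀ = ε-closure({0}) = {0,2,8}
'b' @ 1: {1,3,4,5,6,9}  (accept∈set)
'a' @ 2: {1,5,6,7}  (accept∈set)
'a' @ 3: {1,5,6,7}  (accept∈set)
'a' @ 4: {1,5,6,7}  (accept∈set)
'a' @ 5: {1,5,6,7}  (accept∈set)
'b' @ 6: {}  — no active states
rest 'cc' ignored (set empty)
end set {} — state 1 not in

Answer: REJECT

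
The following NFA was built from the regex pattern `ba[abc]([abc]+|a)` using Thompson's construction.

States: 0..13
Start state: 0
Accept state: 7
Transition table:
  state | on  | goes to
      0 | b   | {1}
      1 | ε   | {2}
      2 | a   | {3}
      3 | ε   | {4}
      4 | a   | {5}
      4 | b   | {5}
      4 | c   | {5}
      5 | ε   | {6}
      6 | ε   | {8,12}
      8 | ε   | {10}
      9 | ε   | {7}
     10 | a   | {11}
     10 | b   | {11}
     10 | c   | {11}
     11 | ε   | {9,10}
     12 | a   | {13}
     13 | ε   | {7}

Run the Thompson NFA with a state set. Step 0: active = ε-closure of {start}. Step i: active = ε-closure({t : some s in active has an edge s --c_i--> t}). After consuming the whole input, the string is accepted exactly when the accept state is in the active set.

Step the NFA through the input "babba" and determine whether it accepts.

initial (ε-close {0}): {0}
'b' @ 1: {1,2}
'a' @ 2: {3,4}
'b' @ 3: {5,6,8,10,12}
'b' @ 4: {7,9,10,11}  ✓accept
'a' @ 5: {7,9,10,11}  ✓accept
end set {7,9,10,11} — state 7 in

Answer: ACCEPT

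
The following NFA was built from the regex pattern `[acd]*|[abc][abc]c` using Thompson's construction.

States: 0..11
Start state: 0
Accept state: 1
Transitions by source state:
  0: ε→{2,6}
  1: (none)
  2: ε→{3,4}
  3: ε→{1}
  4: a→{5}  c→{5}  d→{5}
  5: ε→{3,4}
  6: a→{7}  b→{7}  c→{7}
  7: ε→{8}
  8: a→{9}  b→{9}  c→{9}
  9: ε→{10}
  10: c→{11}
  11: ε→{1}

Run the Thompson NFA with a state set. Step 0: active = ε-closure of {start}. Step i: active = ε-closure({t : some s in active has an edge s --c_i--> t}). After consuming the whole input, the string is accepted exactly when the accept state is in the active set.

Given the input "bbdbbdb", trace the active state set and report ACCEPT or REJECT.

Answer: REJECT

Derivation:
initial (ε-close {0}): {0,1,2,3,4,6}
'b' @ 1: {7,8}
'b' @ 2: {9,10}
'd' @ 3: {}  — dead — no transitions
rest 'bbdb' ignored (set empty)
final: {}; accept 1 not in set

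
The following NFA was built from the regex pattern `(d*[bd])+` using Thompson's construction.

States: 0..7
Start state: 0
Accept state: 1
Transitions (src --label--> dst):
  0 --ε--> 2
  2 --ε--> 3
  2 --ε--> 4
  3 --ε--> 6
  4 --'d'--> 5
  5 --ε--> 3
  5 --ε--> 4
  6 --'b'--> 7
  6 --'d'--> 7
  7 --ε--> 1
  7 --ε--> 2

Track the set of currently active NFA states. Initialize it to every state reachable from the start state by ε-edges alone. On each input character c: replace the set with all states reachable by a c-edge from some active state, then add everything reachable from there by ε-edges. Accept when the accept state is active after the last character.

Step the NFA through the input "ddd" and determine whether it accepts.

initial (ε-close {0}): {0,2,3,4,6}
'd' @ 1: {1,2,3,4,5,6,7}  (accept∈set)
'd' @ 2: {1,2,3,4,5,6,7}  (accept∈set)
'd' @ 3: {1,2,3,4,5,6,7}  (accept∈set)
end set {1,2,3,4,5,6,7} — state 1 in

Answer: ACCEPT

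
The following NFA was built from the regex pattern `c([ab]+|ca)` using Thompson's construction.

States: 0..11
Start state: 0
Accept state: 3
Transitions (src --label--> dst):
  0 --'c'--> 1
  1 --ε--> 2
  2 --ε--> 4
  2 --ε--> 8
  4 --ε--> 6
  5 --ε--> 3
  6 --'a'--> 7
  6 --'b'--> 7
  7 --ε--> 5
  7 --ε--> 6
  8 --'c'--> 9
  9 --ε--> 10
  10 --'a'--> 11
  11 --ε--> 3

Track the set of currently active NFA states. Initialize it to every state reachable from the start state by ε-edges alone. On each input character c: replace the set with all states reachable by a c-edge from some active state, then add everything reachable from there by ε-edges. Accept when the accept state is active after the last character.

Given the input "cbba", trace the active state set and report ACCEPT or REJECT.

Answer: ACCEPT

Derivation:
S₀ = ε-closure({0}) = {0}
'c' @ 1: {1,2,4,6,8}
'b' @ 2: {3,5,6,7}  ✓accept
'b' @ 3: {3,5,6,7}  ✓accept
'a' @ 4: {3,5,6,7}  ✓accept
final: {3,5,6,7}; accept 3 in set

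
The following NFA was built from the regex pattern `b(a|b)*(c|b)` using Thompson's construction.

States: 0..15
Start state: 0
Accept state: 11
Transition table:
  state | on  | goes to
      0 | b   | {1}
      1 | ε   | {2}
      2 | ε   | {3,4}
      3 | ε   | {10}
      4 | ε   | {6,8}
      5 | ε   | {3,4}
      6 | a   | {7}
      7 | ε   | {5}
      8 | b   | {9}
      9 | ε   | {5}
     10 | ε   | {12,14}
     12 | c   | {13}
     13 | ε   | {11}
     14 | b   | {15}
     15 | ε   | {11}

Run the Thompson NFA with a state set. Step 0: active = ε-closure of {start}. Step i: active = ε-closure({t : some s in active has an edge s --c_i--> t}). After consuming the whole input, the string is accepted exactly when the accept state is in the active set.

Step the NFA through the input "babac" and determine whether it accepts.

Answer: ACCEPT

Steps:
initial (ε-close {0}): {0}
'b' @ 1: {1,2,3,4,6,8,10,12,14}
'a' @ 2: {3,4,5,6,7,8,10,12,14}
'b' @ 3: {3,4,5,6,8,9,10,11,12,14,15}  ✓accept
'a' @ 4: {3,4,5,6,7,8,10,12,14}
'c' @ 5: {11,13}  ✓accept
after full input: {11,13}  (accept=11 in)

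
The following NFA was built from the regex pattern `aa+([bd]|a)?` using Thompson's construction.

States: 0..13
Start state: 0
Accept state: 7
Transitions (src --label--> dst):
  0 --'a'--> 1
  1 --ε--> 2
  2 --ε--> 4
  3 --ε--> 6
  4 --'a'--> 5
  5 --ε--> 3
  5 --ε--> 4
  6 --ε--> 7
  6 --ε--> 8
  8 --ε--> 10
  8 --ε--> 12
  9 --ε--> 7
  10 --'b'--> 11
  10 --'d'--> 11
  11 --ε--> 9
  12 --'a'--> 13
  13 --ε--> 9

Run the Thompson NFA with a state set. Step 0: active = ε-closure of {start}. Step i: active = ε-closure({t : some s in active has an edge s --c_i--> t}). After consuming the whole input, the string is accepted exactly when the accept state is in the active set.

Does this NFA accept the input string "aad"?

Answer: ACCEPT

Derivation:
start: ε-closure({0}) = {0}
'a' @ 1: {1,2,4}
'a' @ 2: {3,4,5,6,7,8,10,12}  (accept∈set)
'd' @ 3: {7,9,11}  (accept∈set)
after full input: {7,9,11}  (accept=7 in)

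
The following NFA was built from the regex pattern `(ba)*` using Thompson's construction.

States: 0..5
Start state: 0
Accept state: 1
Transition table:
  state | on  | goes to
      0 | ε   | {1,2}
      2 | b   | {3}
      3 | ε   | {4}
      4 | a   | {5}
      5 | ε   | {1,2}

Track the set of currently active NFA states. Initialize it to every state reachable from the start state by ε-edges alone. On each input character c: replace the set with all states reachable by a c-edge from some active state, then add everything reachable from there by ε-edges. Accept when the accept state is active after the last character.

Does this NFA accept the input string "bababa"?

start: ε-closure({0}) = {0,1,2}
'b' @ 1: {3,4}
'a' @ 2: {1,2,5}  ✓accept
'b' @ 3: {3,4}
'a' @ 4: {1,2,5}  ✓accept
'b' @ 5: {3,4}
'a' @ 6: {1,2,5}  ✓accept
end set {1,2,5} — state 1 in

Answer: ACCEPT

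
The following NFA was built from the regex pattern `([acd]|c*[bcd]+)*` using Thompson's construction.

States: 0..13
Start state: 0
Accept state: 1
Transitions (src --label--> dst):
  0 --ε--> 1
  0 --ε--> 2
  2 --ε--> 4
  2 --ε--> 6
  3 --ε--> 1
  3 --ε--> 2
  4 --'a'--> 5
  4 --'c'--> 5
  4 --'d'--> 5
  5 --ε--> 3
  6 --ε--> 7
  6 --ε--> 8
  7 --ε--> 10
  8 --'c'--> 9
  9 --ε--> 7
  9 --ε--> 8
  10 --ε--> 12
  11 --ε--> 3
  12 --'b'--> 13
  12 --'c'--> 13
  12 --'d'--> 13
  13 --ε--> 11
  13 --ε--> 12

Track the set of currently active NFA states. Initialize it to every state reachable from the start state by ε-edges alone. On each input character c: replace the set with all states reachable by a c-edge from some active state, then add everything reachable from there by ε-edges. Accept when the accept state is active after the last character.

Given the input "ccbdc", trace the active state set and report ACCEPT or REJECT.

Answer: ACCEPT

Derivation:
start: ε-closure({0}) = {0,1,2,4,6,7,8,10,12}
'c' @ 1: {1,2,3,4,5,6,7,8,9,10,11,12,13}  ✓accept
'c' @ 2: {1,2,3,4,5,6,7,8,9,10,11,12,13}  ✓accept
'b' @ 3: {1,2,3,4,6,7,8,10,11,12,13}  ✓accept
'd' @ 4: {1,2,3,4,5,6,7,8,10,11,12,13}  ✓accept
'c' @ 5: {1,2,3,4,5,6,7,8,9,10,11,12,13}  ✓accept
end set {1,2,3,4,5,6,7,8,9,10,11,12,13} — state 1 in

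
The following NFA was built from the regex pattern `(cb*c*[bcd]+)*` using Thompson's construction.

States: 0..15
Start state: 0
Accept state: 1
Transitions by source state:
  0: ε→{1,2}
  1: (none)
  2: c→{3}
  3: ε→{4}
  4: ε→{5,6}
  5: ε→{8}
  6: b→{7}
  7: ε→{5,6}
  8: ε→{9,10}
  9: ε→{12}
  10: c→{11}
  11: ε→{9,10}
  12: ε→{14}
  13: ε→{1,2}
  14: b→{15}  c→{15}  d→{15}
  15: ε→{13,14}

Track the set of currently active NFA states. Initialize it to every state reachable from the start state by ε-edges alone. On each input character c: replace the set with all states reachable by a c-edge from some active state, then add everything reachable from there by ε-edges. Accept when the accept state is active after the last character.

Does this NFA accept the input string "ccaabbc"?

S₀ = ε-closure({0}) = {0,1,2}
'c' @ 1: {3,4,5,6,8,9,10,12,14}
'c' @ 2: {1,2,9,10,11,12,13,14,15}  ✓accept
'a' @ 3: {}  — no active states
rest 'abbc' ignored (set empty)
after full input: {}  (accept=1 not in)

Answer: REJECT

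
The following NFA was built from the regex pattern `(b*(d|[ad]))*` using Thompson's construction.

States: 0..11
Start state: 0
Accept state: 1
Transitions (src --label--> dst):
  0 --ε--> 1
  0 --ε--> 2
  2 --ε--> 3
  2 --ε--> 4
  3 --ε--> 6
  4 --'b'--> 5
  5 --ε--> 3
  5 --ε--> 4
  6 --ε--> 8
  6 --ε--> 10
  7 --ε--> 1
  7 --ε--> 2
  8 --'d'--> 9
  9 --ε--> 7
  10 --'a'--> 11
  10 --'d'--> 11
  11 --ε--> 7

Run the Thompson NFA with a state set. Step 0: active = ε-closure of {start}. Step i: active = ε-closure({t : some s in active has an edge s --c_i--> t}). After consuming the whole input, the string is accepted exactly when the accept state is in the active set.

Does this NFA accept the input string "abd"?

Answer: ACCEPT

Steps:
initial (ε-close {0}): {0,1,2,3,4,6,8,10}
'a' @ 1: {1,2,3,4,6,7,8,10,11}  [accepting]
'b' @ 2: {3,4,5,6,8,10}
'd' @ 3: {1,2,3,4,6,7,8,9,10,11}  [accepting]
after full input: {1,2,3,4,6,7,8,9,10,11}  (accept=1 in)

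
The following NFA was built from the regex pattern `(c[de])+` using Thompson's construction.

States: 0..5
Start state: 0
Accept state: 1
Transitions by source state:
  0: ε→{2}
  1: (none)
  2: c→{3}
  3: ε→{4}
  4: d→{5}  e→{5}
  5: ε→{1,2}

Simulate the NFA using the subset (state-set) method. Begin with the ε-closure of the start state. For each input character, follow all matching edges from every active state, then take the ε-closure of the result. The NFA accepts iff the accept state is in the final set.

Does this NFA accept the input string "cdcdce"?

Answer: ACCEPT

Steps:
S₀ = ε-closure({0}) = {0,2}
'c' @ 1: {3,4}
'd' @ 2: {1,2,5}  (accept∈set)
'c' @ 3: {3,4}
'd' @ 4: {1,2,5}  (accept∈set)
'c' @ 5: {3,4}
'e' @ 6: {1,2,5}  (accept∈set)
after full input: {1,2,5}  (accept=1 in)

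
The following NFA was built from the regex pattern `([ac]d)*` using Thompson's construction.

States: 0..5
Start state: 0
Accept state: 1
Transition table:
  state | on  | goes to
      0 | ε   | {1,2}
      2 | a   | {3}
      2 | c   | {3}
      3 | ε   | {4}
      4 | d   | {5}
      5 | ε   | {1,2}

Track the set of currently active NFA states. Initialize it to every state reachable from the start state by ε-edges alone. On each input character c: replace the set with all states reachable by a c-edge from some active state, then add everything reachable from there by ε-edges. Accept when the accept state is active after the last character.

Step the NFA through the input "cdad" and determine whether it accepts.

start: ε-closure({0}) = {0,1,2}
'c' @ 1: {3,4}
'd' @ 2: {1,2,5}  [accepting]
'a' @ 3: {3,4}
'd' @ 4: {1,2,5}  [accepting]
final: {1,2,5}; accept 1 in set

Answer: ACCEPT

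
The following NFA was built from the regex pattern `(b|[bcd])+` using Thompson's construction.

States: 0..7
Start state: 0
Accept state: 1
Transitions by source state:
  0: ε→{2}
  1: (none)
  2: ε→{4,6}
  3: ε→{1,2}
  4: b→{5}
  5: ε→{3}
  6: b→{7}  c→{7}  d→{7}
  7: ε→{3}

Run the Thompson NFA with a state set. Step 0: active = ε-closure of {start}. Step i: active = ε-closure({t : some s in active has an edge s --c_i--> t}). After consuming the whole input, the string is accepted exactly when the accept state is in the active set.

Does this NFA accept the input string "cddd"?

Answer: ACCEPT

Derivation:
initial (ε-close {0}): {0,2,4,6}
'c' @ 1: {1,2,3,4,6,7}  [accepting]
'd' @ 2: {1,2,3,4,6,7}  [accepting]
'd' @ 3: {1,2,3,4,6,7}  [accepting]
'd' @ 4: {1,2,3,4,6,7}  [accepting]
end set {1,2,3,4,6,7} — state 1 in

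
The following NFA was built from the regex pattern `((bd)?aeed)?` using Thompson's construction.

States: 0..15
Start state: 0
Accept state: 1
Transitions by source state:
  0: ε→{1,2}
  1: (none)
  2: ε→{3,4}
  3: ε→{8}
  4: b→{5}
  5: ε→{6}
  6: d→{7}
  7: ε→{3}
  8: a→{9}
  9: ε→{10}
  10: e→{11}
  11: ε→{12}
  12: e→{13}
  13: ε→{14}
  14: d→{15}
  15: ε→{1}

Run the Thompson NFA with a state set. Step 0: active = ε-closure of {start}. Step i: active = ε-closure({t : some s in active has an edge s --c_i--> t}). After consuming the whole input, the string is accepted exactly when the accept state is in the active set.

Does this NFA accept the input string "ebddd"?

Answer: REJECT

Steps:
S₀ = ε-closure({0}) = {0,1,2,3,4,8}
'e' @ 1: {}  — dead — no transitions
rest 'bddd' ignored (set empty)
final: {}; accept 1 not in set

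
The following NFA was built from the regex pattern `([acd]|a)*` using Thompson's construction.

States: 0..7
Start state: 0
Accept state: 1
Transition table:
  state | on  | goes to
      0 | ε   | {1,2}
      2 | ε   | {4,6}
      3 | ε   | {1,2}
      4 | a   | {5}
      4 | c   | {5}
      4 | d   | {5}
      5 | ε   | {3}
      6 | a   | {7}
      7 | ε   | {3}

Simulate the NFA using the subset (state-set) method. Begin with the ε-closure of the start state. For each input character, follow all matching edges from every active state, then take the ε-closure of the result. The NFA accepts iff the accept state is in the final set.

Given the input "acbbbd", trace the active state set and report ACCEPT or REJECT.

S₀ = ε-closure({0}) = {0,1,2,4,6}
'a' @ 1: {1,2,3,4,5,6,7}  [accepting]
'c' @ 2: {1,2,3,4,5,6}  [accepting]
'b' @ 3: {}  — state set empty
rest 'bbd' ignored (set empty)
after full input: {}  (accept=1 not in)

Answer: REJECT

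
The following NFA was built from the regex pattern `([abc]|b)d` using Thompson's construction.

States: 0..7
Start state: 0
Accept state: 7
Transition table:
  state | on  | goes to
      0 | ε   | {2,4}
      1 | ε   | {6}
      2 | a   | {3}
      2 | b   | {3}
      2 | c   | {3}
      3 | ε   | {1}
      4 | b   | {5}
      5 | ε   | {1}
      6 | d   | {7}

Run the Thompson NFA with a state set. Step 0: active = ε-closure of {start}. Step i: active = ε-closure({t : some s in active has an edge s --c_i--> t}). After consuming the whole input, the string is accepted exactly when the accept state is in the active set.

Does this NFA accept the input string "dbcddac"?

Answer: REJECT

Derivation:
S₀ = ε-closure({0}) = {0,2,4}
'd' @ 1: {}  — state set empty
rest 'bcddac' ignored (set empty)
end set {} — state 7 not in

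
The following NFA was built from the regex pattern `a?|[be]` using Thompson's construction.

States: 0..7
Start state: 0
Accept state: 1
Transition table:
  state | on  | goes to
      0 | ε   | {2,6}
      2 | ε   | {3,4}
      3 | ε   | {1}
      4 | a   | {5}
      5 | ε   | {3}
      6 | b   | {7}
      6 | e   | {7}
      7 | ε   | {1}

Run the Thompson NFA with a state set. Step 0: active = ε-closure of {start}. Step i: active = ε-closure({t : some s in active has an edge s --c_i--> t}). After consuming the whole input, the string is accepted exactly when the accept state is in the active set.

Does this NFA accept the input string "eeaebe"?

S₀ = ε-closure({0}) = {0,1,2,3,4,6}
'e' @ 1: {1,7}  (accept∈set)
'e' @ 2: {}  — dead — no transitions
rest 'aebe' ignored (set empty)
final: {}; accept 1 not in set

Answer: REJECT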